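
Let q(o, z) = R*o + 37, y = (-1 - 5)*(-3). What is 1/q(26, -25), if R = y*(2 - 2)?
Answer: 1/37 ≈ 0.027027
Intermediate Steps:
y = 18 (y = -6*(-3) = 18)
R = 0 (R = 18*(2 - 2) = 18*0 = 0)
q(o, z) = 37 (q(o, z) = 0*o + 37 = 0 + 37 = 37)
1/q(26, -25) = 1/37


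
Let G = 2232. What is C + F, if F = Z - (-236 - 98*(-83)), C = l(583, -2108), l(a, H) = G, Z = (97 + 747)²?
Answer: 706670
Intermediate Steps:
Z = 712336 (Z = 844² = 712336)
l(a, H) = 2232
C = 2232
F = 704438 (F = 712336 - (-236 - 98*(-83)) = 712336 - (-236 + 8134) = 712336 - 1*7898 = 712336 - 7898 = 704438)
C + F = 2232 + 704438 = 706670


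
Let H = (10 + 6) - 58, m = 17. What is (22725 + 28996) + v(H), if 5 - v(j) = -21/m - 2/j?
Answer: 18466606/357 ≈ 51727.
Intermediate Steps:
H = -42 (H = 16 - 58 = -42)
v(j) = 106/17 + 2/j (v(j) = 5 - (-21/17 - 2/j) = 5 + (21/17 + 2/j) = 106/17 + 2/j)
(22725 + 28996) + v(H) = (22725 + 28996) + (106/17 + 2/(-42)) = 51721 + (106/17 + 2*(-1/42)) = 51721 + (106/17 - 1/21) = 51721 + 2209/357 = 18466606/357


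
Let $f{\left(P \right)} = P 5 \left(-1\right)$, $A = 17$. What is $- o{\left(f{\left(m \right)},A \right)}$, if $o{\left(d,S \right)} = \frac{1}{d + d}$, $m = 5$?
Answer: $\frac{1}{50} \approx 0.02$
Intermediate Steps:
$f{\left(P \right)} = - 5 P$ ($f{\left(P \right)} = 5 P \left(-1\right) = - 5 P$)
$o{\left(d,S \right)} = \frac{1}{2 d}$
$- o{\left(f{\left(m \right)},A \right)} = - \frac{1}{2 \left(\left(-5\right) 5\right)} = - \frac{1}{2 \left(-25\right)} = - \frac{-1}{2 \cdot 25} = \left(-1\right) \left(- \frac{1}{50}\right) = \frac{1}{50}$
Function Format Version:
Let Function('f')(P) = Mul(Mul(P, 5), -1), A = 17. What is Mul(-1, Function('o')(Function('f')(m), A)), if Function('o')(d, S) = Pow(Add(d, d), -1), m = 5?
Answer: Rational(1, 50) ≈ 0.020000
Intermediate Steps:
Function('f')(P) = Mul(-5, P) (Function('f')(P) = Mul(Mul(5, P), -1) = Mul(-5, P))
Function('o')(d, S) = Mul(Rational(1, 2), Pow(d, -1)) (Function('o')(d, S) = Pow(Mul(2, d), -1) = Mul(Rational(1, 2), Pow(d, -1)))
Mul(-1, Function('o')(Function('f')(m), A)) = Mul(-1, Mul(Rational(1, 2), Pow(Mul(-5, 5), -1))) = Mul(-1, Mul(Rational(1, 2), Pow(-25, -1))) = Mul(-1, Mul(Rational(1, 2), Rational(-1, 25))) = Mul(-1, Rational(-1, 50)) = Rational(1, 50)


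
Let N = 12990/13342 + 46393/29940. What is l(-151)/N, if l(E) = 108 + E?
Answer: -199729740/11719721 ≈ -17.042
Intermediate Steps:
N = 503948003/199729740 (N = 12990*(1/13342) + 46393*(1/29940) = 6495/6671 + 46393/29940 = 503948003/199729740 ≈ 2.5231)
l(-151)/N = (108 - 151)/(503948003/199729740) = -43*199729740/503948003 = -199729740/11719721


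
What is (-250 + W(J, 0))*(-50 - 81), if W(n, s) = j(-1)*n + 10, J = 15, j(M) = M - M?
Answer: 31440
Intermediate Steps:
j(M) = 0
W(n, s) = 10 (W(n, s) = 0*n + 10 = 0 + 10 = 10)
(-250 + W(J, 0))*(-50 - 81) = (-250 + 10)*(-50 - 81) = -240*(-131) = 31440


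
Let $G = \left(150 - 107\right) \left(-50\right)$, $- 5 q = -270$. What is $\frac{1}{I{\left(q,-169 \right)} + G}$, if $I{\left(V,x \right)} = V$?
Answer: $- \frac{1}{2096} \approx -0.0004771$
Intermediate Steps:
$q = 54$ ($q = \left(- \frac{1}{5}\right) \left(-270\right) = 54$)
$G = -2150$ ($G = 43 \left(-50\right) = -2150$)
$\frac{1}{I{\left(q,-169 \right)} + G} = \frac{1}{54 - 2150} = \frac{1}{-2096} = - \frac{1}{2096}$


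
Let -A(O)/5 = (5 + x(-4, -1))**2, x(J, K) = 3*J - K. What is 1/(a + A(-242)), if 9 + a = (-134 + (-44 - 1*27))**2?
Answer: 1/41836 ≈ 2.3903e-5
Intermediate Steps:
x(J, K) = -K + 3*J
A(O) = -180 (A(O) = -5*(5 + (-1*(-1) + 3*(-4)))**2 = -5*(5 + (1 - 12))**2 = -5*(5 - 11)**2 = -5*(-6)**2 = -5*36 = -180)
a = 42016 (a = -9 + (-134 + (-44 - 1*27))**2 = -9 + (-134 + (-44 - 27))**2 = -9 + (-134 - 71)**2 = -9 + (-205)**2 = -9 + 42025 = 42016)
1/(a + A(-242)) = 1/(42016 - 180) = 1/41836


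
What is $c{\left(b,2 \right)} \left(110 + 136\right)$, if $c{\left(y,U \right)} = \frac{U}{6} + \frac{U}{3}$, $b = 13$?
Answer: $246$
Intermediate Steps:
$c{\left(y,U \right)} = \frac{U}{2}$ ($c{\left(y,U \right)} = U \frac{1}{6} + U \frac{1}{3} = \frac{U}{6} + \frac{U}{3} = \frac{U}{2}$)
$c{\left(b,2 \right)} \left(110 + 136\right) = \frac{1}{2} \cdot 2 \left(110 + 136\right) = 1 \cdot 246 = 246$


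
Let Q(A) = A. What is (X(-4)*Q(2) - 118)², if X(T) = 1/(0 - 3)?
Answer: 126736/9 ≈ 14082.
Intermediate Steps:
X(T) = -⅓ (X(T) = 1/(-3) = -⅓)
(X(-4)*Q(2) - 118)² = (-⅓*2 - 118)² = (-⅔ - 118)² = (-356/3)² = 126736/9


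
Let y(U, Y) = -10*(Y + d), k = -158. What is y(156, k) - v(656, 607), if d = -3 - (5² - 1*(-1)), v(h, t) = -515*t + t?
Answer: 313868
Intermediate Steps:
v(h, t) = -514*t
d = -29 (d = -3 - (25 + 1) = -3 - 1*26 = -3 - 26 = -29)
y(U, Y) = 290 - 10*Y (y(U, Y) = -10*(Y - 29) = -10*(-29 + Y) = 290 - 10*Y)
y(156, k) - v(656, 607) = (290 - 10*(-158)) - (-514)*607 = (290 + 1580) - 1*(-311998) = 1870 + 311998 = 313868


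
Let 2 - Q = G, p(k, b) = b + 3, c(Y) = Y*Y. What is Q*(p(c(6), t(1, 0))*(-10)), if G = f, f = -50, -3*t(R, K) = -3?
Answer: -2080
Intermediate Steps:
t(R, K) = 1 (t(R, K) = -⅓*(-3) = 1)
c(Y) = Y²
p(k, b) = 3 + b
G = -50
Q = 52 (Q = 2 - 1*(-50) = 2 + 50 = 52)
Q*(p(c(6), t(1, 0))*(-10)) = 52*((3 + 1)*(-10)) = 52*(4*(-10)) = 52*(-40) = -2080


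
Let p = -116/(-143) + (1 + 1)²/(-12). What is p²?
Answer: 42025/184041 ≈ 0.22835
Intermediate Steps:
p = 205/429 (p = -116*(-1/143) + 2²*(-1/12) = 116/143 + 4*(-1/12) = 116/143 - ⅓ = 205/429 ≈ 0.47786)
p² = (205/429)² = 42025/184041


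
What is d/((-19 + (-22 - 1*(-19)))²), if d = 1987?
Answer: 1987/484 ≈ 4.1054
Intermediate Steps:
d/((-19 + (-22 - 1*(-19)))²) = 1987/((-19 + (-22 - 1*(-19)))²) = 1987/((-19 + (-22 + 19))²) = 1987/((-19 - 3)²) = 1987/((-22)²) = 1987/484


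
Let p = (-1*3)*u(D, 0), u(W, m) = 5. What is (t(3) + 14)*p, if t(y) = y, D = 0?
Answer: -255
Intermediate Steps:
p = -15 (p = -1*3*5 = -3*5 = -15)
(t(3) + 14)*p = (3 + 14)*(-15) = 17*(-15) = -255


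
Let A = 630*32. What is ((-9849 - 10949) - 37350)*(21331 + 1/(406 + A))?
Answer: -12754570370678/10283 ≈ -1.2404e+9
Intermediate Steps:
A = 20160
((-9849 - 10949) - 37350)*(21331 + 1/(406 + A)) = ((-9849 - 10949) - 37350)*(21331 + 1/(406 + 20160)) = (-20798 - 37350)*(21331 + 1/20566) = -58148*(21331 + 1/20566) = -58148*438693347/20566 = -12754570370678/10283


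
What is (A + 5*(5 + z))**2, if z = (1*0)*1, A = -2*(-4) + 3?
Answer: 1296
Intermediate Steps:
A = 11 (A = 8 + 3 = 11)
z = 0 (z = 0*1 = 0)
(A + 5*(5 + z))**2 = (11 + 5*(5 + 0))**2 = (11 + 5*5)**2 = (11 + 25)**2 = 36**2 = 1296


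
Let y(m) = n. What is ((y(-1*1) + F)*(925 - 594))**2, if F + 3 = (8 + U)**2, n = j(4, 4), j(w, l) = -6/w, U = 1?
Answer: 2564713449/4 ≈ 6.4118e+8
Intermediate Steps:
n = -3/2 (n = -6/4 = -6*1/4 = -3/2 ≈ -1.5000)
F = 78 (F = -3 + (8 + 1)**2 = -3 + 9**2 = -3 + 81 = 78)
y(m) = -3/2
((y(-1*1) + F)*(925 - 594))**2 = ((-3/2 + 78)*(925 - 594))**2 = ((153/2)*331)**2 = (50643/2)**2 = 2564713449/4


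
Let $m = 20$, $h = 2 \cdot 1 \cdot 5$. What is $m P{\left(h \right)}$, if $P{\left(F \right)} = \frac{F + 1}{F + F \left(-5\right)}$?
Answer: $- \frac{11}{2} \approx -5.5$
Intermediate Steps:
$h = 10$ ($h = 2 \cdot 5 = 10$)
$P{\left(F \right)} = - \frac{1 + F}{4 F}$ ($P{\left(F \right)} = \frac{1 + F}{F - 5 F} = \frac{1 + F}{\left(-4\right) F} = \left(1 + F\right) \left(- \frac{1}{4 F}\right) = - \frac{1 + F}{4 F}$)
$m P{\left(h \right)} = 20 \frac{-1 - 10}{4 \cdot 10} = 20 \cdot \frac{1}{4} \cdot \frac{1}{10} \left(-1 - 10\right) = 20 \cdot \frac{1}{4} \cdot \frac{1}{10} \left(-11\right) = 20 \left(- \frac{11}{40}\right) = - \frac{11}{2}$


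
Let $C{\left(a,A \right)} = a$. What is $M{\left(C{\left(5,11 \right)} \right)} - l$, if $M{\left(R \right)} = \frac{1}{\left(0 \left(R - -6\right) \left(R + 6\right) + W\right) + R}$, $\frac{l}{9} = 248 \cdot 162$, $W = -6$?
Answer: $-361585$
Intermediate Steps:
$l = 361584$ ($l = 9 \cdot 248 \cdot 162 = 9 \cdot 40176 = 361584$)
$M{\left(R \right)} = \frac{1}{-6 + R}$ ($M{\left(R \right)} = \frac{1}{\left(0 \left(R - -6\right) \left(R + 6\right) - 6\right) + R} = \frac{1}{\left(0 \left(R + 6\right) \left(6 + R\right) - 6\right) + R} = \frac{1}{\left(0 \left(6 + R\right) \left(6 + R\right) - 6\right) + R} = \frac{1}{\left(0 \left(6 + R\right)^{2} - 6\right) + R} = \frac{1}{\left(0 - 6\right) + R} = \frac{1}{-6 + R}$)
$M{\left(C{\left(5,11 \right)} \right)} - l = \frac{1}{-6 + 5} - 361584 = \frac{1}{-1} - 361584 = -1 - 361584 = -361585$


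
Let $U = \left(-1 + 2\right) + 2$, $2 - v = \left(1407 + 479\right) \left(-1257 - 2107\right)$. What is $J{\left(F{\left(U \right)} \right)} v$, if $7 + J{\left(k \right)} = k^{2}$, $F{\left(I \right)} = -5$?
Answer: $114201108$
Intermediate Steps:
$v = 6344506$ ($v = 2 - \left(1407 + 479\right) \left(-1257 - 2107\right) = 2 - 1886 \left(-3364\right) = 2 - -6344504 = 2 + 6344504 = 6344506$)
$U = 3$ ($U = 1 + 2 = 3$)
$J{\left(k \right)} = -7 + k^{2}$
$J{\left(F{\left(U \right)} \right)} v = \left(-7 + \left(-5\right)^{2}\right) 6344506 = \left(-7 + 25\right) 6344506 = 18 \cdot 6344506 = 114201108$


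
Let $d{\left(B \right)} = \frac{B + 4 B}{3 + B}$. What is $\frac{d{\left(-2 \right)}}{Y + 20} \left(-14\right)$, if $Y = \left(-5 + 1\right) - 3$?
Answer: $\frac{140}{13} \approx 10.769$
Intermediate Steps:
$Y = -7$ ($Y = -4 - 3 = -7$)
$d{\left(B \right)} = \frac{5 B}{3 + B}$
$\frac{d{\left(-2 \right)}}{Y + 20} \left(-14\right) = \frac{5 \left(-2\right) \frac{1}{3 - 2}}{-7 + 20} \left(-14\right) = \frac{5 \left(-2\right) 1^{-1}}{13} \left(-14\right) = 5 \left(-2\right) 1 \cdot \frac{1}{13} \left(-14\right) = \left(-10\right) \frac{1}{13} \left(-14\right) = \left(- \frac{10}{13}\right) \left(-14\right) = \frac{140}{13}$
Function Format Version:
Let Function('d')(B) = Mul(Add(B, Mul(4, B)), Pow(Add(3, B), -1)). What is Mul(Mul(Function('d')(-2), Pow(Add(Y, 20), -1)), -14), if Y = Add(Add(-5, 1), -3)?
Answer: Rational(140, 13) ≈ 10.769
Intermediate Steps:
Y = -7 (Y = Add(-4, -3) = -7)
Function('d')(B) = Mul(5, B, Pow(Add(3, B), -1)) (Function('d')(B) = Mul(Mul(5, B), Pow(Add(3, B), -1)) = Mul(5, B, Pow(Add(3, B), -1)))
Mul(Mul(Function('d')(-2), Pow(Add(Y, 20), -1)), -14) = Mul(Mul(Mul(5, -2, Pow(Add(3, -2), -1)), Pow(Add(-7, 20), -1)), -14) = Mul(Mul(Mul(5, -2, Pow(1, -1)), Pow(13, -1)), -14) = Mul(Mul(Mul(5, -2, 1), Rational(1, 13)), -14) = Mul(Mul(-10, Rational(1, 13)), -14) = Mul(Rational(-10, 13), -14) = Rational(140, 13)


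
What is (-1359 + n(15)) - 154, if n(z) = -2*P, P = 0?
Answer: -1513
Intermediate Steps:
n(z) = 0 (n(z) = -2*0 = 0)
(-1359 + n(15)) - 154 = (-1359 + 0) - 154 = -1359 - 154 = -1513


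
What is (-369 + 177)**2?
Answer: 36864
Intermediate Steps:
(-369 + 177)**2 = (-192)**2 = 36864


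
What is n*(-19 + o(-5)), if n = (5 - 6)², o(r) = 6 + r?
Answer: -18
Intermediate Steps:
n = 1 (n = (-1)² = 1)
n*(-19 + o(-5)) = 1*(-19 + (6 - 5)) = 1*(-19 + 1) = 1*(-18) = -18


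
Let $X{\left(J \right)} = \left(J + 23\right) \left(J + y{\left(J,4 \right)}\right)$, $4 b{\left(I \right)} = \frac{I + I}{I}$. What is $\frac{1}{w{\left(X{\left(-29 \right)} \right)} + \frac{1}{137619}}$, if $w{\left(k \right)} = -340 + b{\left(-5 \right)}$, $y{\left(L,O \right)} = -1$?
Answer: $- \frac{275238}{93443299} \approx -0.0029455$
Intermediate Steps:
$b{\left(I \right)} = \frac{1}{2}$ ($b{\left(I \right)} = \frac{\left(I + I\right) \frac{1}{I}}{4} = \frac{2 I \frac{1}{I}}{4} = \frac{1}{4} \cdot 2 = \frac{1}{2}$)
$X{\left(J \right)} = \left(-1 + J\right) \left(23 + J\right)$ ($X{\left(J \right)} = \left(J + 23\right) \left(J - 1\right) = \left(23 + J\right) \left(-1 + J\right) = \left(-1 + J\right) \left(23 + J\right)$)
$w{\left(k \right)} = - \frac{679}{2}$ ($w{\left(k \right)} = -340 + \frac{1}{2} = - \frac{679}{2}$)
$\frac{1}{w{\left(X{\left(-29 \right)} \right)} + \frac{1}{137619}} = \frac{1}{- \frac{679}{2} + \frac{1}{137619}} = \frac{1}{- \frac{93443299}{275238}} = - \frac{275238}{93443299}$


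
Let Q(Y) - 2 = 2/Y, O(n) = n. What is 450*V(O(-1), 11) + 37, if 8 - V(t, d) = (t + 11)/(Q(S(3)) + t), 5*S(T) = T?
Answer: 33781/13 ≈ 2598.5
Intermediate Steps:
S(T) = T/5
Q(Y) = 2 + 2/Y
V(t, d) = 8 - (11 + t)/(16/3 + t) (V(t, d) = 8 - (t + 11)/((2 + 2/(((1/5)*3))) + t) = 8 - (11 + t)/((2 + 2/(3/5)) + t) = 8 - (11 + t)/((2 + 2*(5/3)) + t) = 8 - (11 + t)/((2 + 10/3) + t) = 8 - (11 + t)/(16/3 + t))
450*V(O(-1), 11) + 37 = 450*((95 + 21*(-1))/(16 + 3*(-1))) + 37 = 450*((95 - 21)/(16 - 3)) + 37 = 450*(74/13) + 37 = 33300/13 + 37 = 33781/13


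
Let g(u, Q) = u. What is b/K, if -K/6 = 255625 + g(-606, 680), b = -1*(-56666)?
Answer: -28333/765057 ≈ -0.037034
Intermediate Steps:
b = 56666
K = -1530114 (K = -6*(255625 - 606) = -6*255019 = -1530114)
b/K = 56666/(-1530114) = 56666*(-1/1530114) = -28333/765057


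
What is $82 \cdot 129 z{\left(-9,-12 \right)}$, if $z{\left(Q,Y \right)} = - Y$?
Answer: $126936$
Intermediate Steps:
$82 \cdot 129 z{\left(-9,-12 \right)} = 82 \cdot 129 \left(\left(-1\right) \left(-12\right)\right) = 10578 \cdot 12 = 126936$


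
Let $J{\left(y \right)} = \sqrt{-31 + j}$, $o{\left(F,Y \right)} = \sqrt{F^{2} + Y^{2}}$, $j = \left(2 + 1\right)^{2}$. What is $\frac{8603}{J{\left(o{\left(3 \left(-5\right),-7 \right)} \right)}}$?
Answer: $- \frac{8603 i \sqrt{22}}{22} \approx - 1834.2 i$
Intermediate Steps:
$j = 9$ ($j = 3^{2} = 9$)
$J{\left(y \right)} = i \sqrt{22}$ ($J{\left(y \right)} = \sqrt{-31 + 9} = \sqrt{-22} = i \sqrt{22}$)
$\frac{8603}{J{\left(o{\left(3 \left(-5\right),-7 \right)} \right)}} = \frac{8603}{i \sqrt{22}} = 8603 \left(- \frac{i \sqrt{22}}{22}\right) = - \frac{8603 i \sqrt{22}}{22}$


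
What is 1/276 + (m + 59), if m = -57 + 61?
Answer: 17389/276 ≈ 63.004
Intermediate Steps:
m = 4
1/276 + (m + 59) = 1/276 + (4 + 59) = 1/276 + 63 = 17389/276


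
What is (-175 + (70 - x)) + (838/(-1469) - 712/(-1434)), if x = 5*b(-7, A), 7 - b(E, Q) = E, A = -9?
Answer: -184400657/1053273 ≈ -175.07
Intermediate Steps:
b(E, Q) = 7 - E
x = 70 (x = 5*(7 - 1*(-7)) = 5*(7 + 7) = 5*14 = 70)
(-175 + (70 - x)) + (838/(-1469) - 712/(-1434)) = (-175 + (70 - 1*70)) + (838/(-1469) - 712/(-1434)) = (-175 + (70 - 70)) + (838*(-1/1469) - 712*(-1/1434)) = (-175 + 0) + (-838/1469 + 356/717) = -175 - 77882/1053273 = -184400657/1053273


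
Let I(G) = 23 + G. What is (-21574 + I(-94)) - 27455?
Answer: -49100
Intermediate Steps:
(-21574 + I(-94)) - 27455 = (-21574 + (23 - 94)) - 27455 = (-21574 - 71) - 27455 = -21645 - 27455 = -49100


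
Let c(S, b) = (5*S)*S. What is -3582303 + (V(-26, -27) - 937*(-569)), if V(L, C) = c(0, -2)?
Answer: -3049150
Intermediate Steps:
c(S, b) = 5*S²
V(L, C) = 0 (V(L, C) = 5*0² = 5*0 = 0)
-3582303 + (V(-26, -27) - 937*(-569)) = -3582303 + (0 - 937*(-569)) = -3582303 + (0 + 533153) = -3582303 + 533153 = -3049150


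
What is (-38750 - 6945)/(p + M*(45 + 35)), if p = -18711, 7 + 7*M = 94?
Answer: 319865/124017 ≈ 2.5792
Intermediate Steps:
M = 87/7 (M = -1 + (⅐)*94 = -1 + 94/7 = 87/7 ≈ 12.429)
(-38750 - 6945)/(p + M*(45 + 35)) = (-38750 - 6945)/(-18711 + 87*(45 + 35)/7) = -45695/(-18711 + (87/7)*80) = -45695/(-18711 + 6960/7) = -45695/(-124017/7) = -45695*(-7/124017) = 319865/124017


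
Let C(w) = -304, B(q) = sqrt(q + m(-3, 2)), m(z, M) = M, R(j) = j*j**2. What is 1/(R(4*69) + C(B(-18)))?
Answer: 1/21024272 ≈ 4.7564e-8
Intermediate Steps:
R(j) = j**3
B(q) = sqrt(2 + q) (B(q) = sqrt(q + 2) = sqrt(2 + q))
1/(R(4*69) + C(B(-18))) = 1/((4*69)**3 - 304) = 1/(276**3 - 304) = 1/(21024576 - 304) = 1/21024272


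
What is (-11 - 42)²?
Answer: 2809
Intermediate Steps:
(-11 - 42)² = (-53)² = 2809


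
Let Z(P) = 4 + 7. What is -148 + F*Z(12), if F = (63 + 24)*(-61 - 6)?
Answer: -64267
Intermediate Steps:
Z(P) = 11
F = -5829 (F = 87*(-67) = -5829)
-148 + F*Z(12) = -148 - 5829*11 = -148 - 64119 = -64267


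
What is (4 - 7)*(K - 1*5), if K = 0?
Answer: 15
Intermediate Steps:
(4 - 7)*(K - 1*5) = (4 - 7)*(0 - 1*5) = -3*(0 - 5) = -3*(-5) = 15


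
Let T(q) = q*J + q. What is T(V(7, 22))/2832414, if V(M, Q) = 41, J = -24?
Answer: -943/2832414 ≈ -0.00033293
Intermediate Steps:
T(q) = -23*q (T(q) = q*(-24) + q = -24*q + q = -23*q)
T(V(7, 22))/2832414 = -23*41/2832414 = -943*1/2832414 = -943/2832414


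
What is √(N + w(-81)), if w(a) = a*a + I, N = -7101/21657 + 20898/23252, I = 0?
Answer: 3*√5135468099006405818/83928094 ≈ 81.004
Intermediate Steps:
N = 47912589/83928094 (N = -7101*1/21657 + 20898*(1/23252) = -2367/7219 + 10449/11626 = 47912589/83928094 ≈ 0.57088)
w(a) = a² (w(a) = a*a + 0 = a² + 0 = a²)
√(N + w(-81)) = √(47912589/83928094 + (-81)²) = √(47912589/83928094 + 6561) = √(550700137323/83928094) = 3*√5135468099006405818/83928094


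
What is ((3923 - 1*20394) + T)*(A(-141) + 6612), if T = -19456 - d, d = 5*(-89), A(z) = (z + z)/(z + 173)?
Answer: -1874354391/8 ≈ -2.3429e+8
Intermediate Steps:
A(z) = 2*z/(173 + z) (A(z) = (2*z)/(173 + z) = 2*z/(173 + z))
d = -445
T = -19011 (T = -19456 - 1*(-445) = -19456 + 445 = -19011)
((3923 - 1*20394) + T)*(A(-141) + 6612) = ((3923 - 1*20394) - 19011)*(2*(-141)/(173 - 141) + 6612) = ((3923 - 20394) - 19011)*(2*(-141)/32 + 6612) = (-16471 - 19011)*(2*(-141)*(1/32) + 6612) = -35482*(-141/16 + 6612) = -35482*105651/16 = -1874354391/8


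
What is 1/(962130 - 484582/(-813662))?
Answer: 406831/391424552321 ≈ 1.0394e-6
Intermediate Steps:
1/(962130 - 484582/(-813662)) = 1/(962130 - 484582*(-1/813662)) = 1/(962130 + 242291/406831) = 1/(391424552321/406831) = 406831/391424552321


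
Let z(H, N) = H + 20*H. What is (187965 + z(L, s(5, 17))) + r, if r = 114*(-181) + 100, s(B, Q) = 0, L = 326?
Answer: 174277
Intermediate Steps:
r = -20534 (r = -20634 + 100 = -20534)
z(H, N) = 21*H
(187965 + z(L, s(5, 17))) + r = (187965 + 21*326) - 20534 = (187965 + 6846) - 20534 = 194811 - 20534 = 174277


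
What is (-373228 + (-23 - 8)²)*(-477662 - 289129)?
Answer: 285450985197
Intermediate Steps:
(-373228 + (-23 - 8)²)*(-477662 - 289129) = (-373228 + (-31)²)*(-766791) = (-373228 + 961)*(-766791) = -372267*(-766791) = 285450985197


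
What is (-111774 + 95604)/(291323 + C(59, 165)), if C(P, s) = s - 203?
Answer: -1078/19419 ≈ -0.055513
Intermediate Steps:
C(P, s) = -203 + s
(-111774 + 95604)/(291323 + C(59, 165)) = (-111774 + 95604)/(291323 + (-203 + 165)) = -16170/(291323 - 38) = -16170/291285 = -16170*1/291285 = -1078/19419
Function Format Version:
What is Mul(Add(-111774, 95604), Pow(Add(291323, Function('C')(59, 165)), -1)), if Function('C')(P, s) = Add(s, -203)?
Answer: Rational(-1078, 19419) ≈ -0.055513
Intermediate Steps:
Function('C')(P, s) = Add(-203, s)
Mul(Add(-111774, 95604), Pow(Add(291323, Function('C')(59, 165)), -1)) = Mul(Add(-111774, 95604), Pow(Add(291323, Add(-203, 165)), -1)) = Mul(-16170, Pow(Add(291323, -38), -1)) = Mul(-16170, Pow(291285, -1)) = Mul(-16170, Rational(1, 291285)) = Rational(-1078, 19419)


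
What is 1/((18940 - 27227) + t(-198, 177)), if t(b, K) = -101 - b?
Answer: -1/8190 ≈ -0.00012210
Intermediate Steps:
1/((18940 - 27227) + t(-198, 177)) = 1/((18940 - 27227) + (-101 - 1*(-198))) = 1/(-8287 + (-101 + 198)) = 1/(-8287 + 97) = 1/(-8190) = -1/8190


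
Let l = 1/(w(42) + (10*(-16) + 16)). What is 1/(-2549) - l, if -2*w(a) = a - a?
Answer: 2405/367056 ≈ 0.0065521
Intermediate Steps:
w(a) = 0 (w(a) = -(a - a)/2 = -1/2*0 = 0)
l = -1/144 (l = 1/(0 + (10*(-16) + 16)) = 1/(0 + (-160 + 16)) = 1/(0 - 144) = 1/(-144) = -1/144 ≈ -0.0069444)
1/(-2549) - l = 1/(-2549) - 1*(-1/144) = -1/2549 + 1/144 = 2405/367056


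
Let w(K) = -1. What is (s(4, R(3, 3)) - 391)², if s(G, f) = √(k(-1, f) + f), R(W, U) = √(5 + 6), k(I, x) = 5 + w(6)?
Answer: (391 - √(4 + √11))² ≈ 1.5077e+5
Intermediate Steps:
k(I, x) = 4 (k(I, x) = 5 - 1 = 4)
R(W, U) = √11
s(G, f) = √(4 + f)
(s(4, R(3, 3)) - 391)² = (√(4 + √11) - 391)² = (-391 + √(4 + √11))²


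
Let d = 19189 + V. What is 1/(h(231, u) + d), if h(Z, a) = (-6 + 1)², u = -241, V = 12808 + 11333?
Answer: 1/43355 ≈ 2.3065e-5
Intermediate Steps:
V = 24141
h(Z, a) = 25 (h(Z, a) = (-5)² = 25)
d = 43330 (d = 19189 + 24141 = 43330)
1/(h(231, u) + d) = 1/(25 + 43330) = 1/43355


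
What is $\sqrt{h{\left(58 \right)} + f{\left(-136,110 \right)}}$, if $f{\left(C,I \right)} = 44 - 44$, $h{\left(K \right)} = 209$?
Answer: $\sqrt{209} \approx 14.457$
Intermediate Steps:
$f{\left(C,I \right)} = 0$
$\sqrt{h{\left(58 \right)} + f{\left(-136,110 \right)}} = \sqrt{209 + 0} = \sqrt{209}$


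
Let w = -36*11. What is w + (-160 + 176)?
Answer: -380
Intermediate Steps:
w = -396
w + (-160 + 176) = -396 + (-160 + 176) = -396 + 16 = -380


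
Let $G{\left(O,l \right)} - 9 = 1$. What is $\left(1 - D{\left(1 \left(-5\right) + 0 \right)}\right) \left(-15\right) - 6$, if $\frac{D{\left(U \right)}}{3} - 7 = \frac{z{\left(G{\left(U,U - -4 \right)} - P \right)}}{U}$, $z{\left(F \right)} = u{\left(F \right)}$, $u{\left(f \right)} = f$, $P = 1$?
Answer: $213$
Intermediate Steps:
$G{\left(O,l \right)} = 10$ ($G{\left(O,l \right)} = 9 + 1 = 10$)
$z{\left(F \right)} = F$
$D{\left(U \right)} = 21 + \frac{27}{U}$ ($D{\left(U \right)} = 21 + 3 \frac{10 - 1}{U} = 21 + 3 \frac{9}{U} = 21 + \frac{27}{U}$)
$\left(1 - D{\left(1 \left(-5\right) + 0 \right)}\right) \left(-15\right) - 6 = \left(1 - \left(21 + \frac{27}{1 \left(-5\right) + 0}\right)\right) \left(-15\right) - 6 = \left(1 - \left(21 + \frac{27}{-5 + 0}\right)\right) \left(-15\right) - 6 = \left(1 - \left(21 + \frac{27}{-5}\right)\right) \left(-15\right) - 6 = \left(1 - \left(21 + 27 \left(- \frac{1}{5}\right)\right)\right) \left(-15\right) - 6 = \left(1 - \left(21 - \frac{27}{5}\right)\right) \left(-15\right) - 6 = \left(1 - \frac{78}{5}\right) \left(-15\right) - 6 = \left(- \frac{73}{5}\right) \left(-15\right) - 6 = 219 - 6 = 213$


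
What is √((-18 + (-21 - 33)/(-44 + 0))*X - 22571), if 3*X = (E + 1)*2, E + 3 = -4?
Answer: I*√2722973/11 ≈ 150.01*I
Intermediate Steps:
E = -7 (E = -3 - 4 = -7)
X = -4 (X = ((-7 + 1)*2)/3 = (-6*2)/3 = (⅓)*(-12) = -4)
√((-18 + (-21 - 33)/(-44 + 0))*X - 22571) = √((-18 + (-21 - 33)/(-44 + 0))*(-4) - 22571) = √((-18 - 54/(-44))*(-4) - 22571) = √((-18 - 54*(-1/44))*(-4) - 22571) = √((-18 + 27/22)*(-4) - 22571) = √(-369/22*(-4) - 22571) = √(738/11 - 22571) = √(-247543/11) = I*√2722973/11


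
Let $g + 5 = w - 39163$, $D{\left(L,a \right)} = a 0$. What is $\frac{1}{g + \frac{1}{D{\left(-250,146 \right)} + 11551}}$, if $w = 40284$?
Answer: $\frac{11551}{12890917} \approx 0.00089606$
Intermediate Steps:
$D{\left(L,a \right)} = 0$
$g = 1116$ ($g = -5 + \left(40284 - 39163\right) = -5 + 1121 = 1116$)
$\frac{1}{g + \frac{1}{D{\left(-250,146 \right)} + 11551}} = \frac{1}{1116 + \frac{1}{0 + 11551}} = \frac{1}{1116 + \frac{1}{11551}} = \frac{1}{\frac{12890917}{11551}} = \frac{11551}{12890917}$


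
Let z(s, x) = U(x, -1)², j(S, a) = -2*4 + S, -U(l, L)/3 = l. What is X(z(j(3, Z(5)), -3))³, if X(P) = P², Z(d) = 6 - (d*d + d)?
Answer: 282429536481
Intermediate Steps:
U(l, L) = -3*l
Z(d) = 6 - d - d² (Z(d) = 6 - (d² + d) = 6 - (d + d²) = 6 + (-d - d²) = 6 - d - d²)
j(S, a) = -8 + S
z(s, x) = 9*x² (z(s, x) = (-3*x)² = 9*x²)
X(z(j(3, Z(5)), -3))³ = ((9*(-3)²)²)³ = ((9*9)²)³ = (81²)³ = 6561³ = 282429536481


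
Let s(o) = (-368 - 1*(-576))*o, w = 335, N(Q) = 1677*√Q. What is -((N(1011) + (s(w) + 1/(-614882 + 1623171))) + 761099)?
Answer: -837665327132/1008289 - 1677*√1011 ≈ -8.8410e+5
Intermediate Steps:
s(o) = 208*o (s(o) = (-368 + 576)*o = 208*o)
-((N(1011) + (s(w) + 1/(-614882 + 1623171))) + 761099) = -((1677*√1011 + (208*335 + 1/(-614882 + 1623171))) + 761099) = -((1677*√1011 + (69680 + 1/1008289)) + 761099) = -((1677*√1011 + 70257577521/1008289) + 761099) = -((70257577521/1008289 + 1677*√1011) + 761099) = -(837665327132/1008289 + 1677*√1011) = -837665327132/1008289 - 1677*√1011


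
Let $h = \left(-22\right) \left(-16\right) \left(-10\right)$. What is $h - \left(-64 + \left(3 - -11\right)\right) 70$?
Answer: $-20$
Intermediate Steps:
$h = -3520$ ($h = 352 \left(-10\right) = -3520$)
$h - \left(-64 + \left(3 - -11\right)\right) 70 = -3520 - \left(-64 + \left(3 - -11\right)\right) 70 = -3520 - \left(-64 + \left(3 + 11\right)\right) 70 = -3520 - \left(-64 + 14\right) 70 = -3520 - \left(-50\right) 70 = -3520 - -3500 = -3520 + 3500 = -20$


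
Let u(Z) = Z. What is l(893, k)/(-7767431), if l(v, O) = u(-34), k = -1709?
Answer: 34/7767431 ≈ 4.3773e-6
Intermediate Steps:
l(v, O) = -34
l(893, k)/(-7767431) = -34/(-7767431) = -34*(-1/7767431) = 34/7767431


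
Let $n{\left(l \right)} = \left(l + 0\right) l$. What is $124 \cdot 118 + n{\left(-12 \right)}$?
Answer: $14776$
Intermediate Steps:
$n{\left(l \right)} = l^{2}$ ($n{\left(l \right)} = l l = l^{2}$)
$124 \cdot 118 + n{\left(-12 \right)} = 124 \cdot 118 + \left(-12\right)^{2} = 14632 + 144 = 14776$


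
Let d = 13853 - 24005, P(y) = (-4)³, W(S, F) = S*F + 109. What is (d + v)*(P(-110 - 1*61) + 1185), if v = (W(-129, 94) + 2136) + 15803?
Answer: -4741830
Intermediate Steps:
W(S, F) = 109 + F*S (W(S, F) = F*S + 109 = 109 + F*S)
P(y) = -64
v = 5922 (v = ((109 + 94*(-129)) + 2136) + 15803 = ((109 - 12126) + 2136) + 15803 = (-12017 + 2136) + 15803 = -9881 + 15803 = 5922)
d = -10152
(d + v)*(P(-110 - 1*61) + 1185) = (-10152 + 5922)*(-64 + 1185) = -4230*1121 = -4741830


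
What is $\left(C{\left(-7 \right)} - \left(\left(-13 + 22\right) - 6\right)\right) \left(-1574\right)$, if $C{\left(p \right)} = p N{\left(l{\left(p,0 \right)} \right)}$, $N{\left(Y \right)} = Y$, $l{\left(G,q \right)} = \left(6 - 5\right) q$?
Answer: $4722$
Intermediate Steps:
$l{\left(G,q \right)} = q$ ($l{\left(G,q \right)} = 1 q = q$)
$C{\left(p \right)} = 0$ ($C{\left(p \right)} = p 0 = 0$)
$\left(C{\left(-7 \right)} - \left(\left(-13 + 22\right) - 6\right)\right) \left(-1574\right) = \left(0 - \left(\left(-13 + 22\right) - 6\right)\right) \left(-1574\right) = \left(0 - \left(9 - 6\right)\right) \left(-1574\right) = \left(0 - 3\right) \left(-1574\right) = \left(-3\right) \left(-1574\right) = 4722$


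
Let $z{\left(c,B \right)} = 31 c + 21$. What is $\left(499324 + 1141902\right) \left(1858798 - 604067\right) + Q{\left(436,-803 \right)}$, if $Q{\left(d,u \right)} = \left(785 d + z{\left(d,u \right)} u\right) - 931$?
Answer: $2059286611324$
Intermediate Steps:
$z{\left(c,B \right)} = 21 + 31 c$
$Q{\left(d,u \right)} = -931 + 785 d + u \left(21 + 31 d\right)$ ($Q{\left(d,u \right)} = \left(785 d + \left(21 + 31 d\right) u\right) - 931 = \left(785 d + u \left(21 + 31 d\right)\right) - 931 = -931 + 785 d + u \left(21 + 31 d\right)$)
$\left(499324 + 1141902\right) \left(1858798 - 604067\right) + Q{\left(436,-803 \right)} = \left(499324 + 1141902\right) \left(1858798 - 604067\right) - \left(-341329 + 803 \left(21 + 31 \cdot 436\right)\right) = 1641226 \cdot 1254731 - \left(-341329 + 803 \left(21 + 13516\right)\right) = 2059297140206 - 10528882 = 2059286611324$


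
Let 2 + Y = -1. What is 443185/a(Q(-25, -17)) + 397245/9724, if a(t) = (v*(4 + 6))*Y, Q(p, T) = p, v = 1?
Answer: -429761359/29172 ≈ -14732.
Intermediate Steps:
Y = -3 (Y = -2 - 1 = -3)
a(t) = -30 (a(t) = (1*(4 + 6))*(-3) = (1*10)*(-3) = 10*(-3) = -30)
443185/a(Q(-25, -17)) + 397245/9724 = 443185/(-30) + 397245/9724 = 443185*(-1/30) + 397245*(1/9724) = -88637/6 + 397245/9724 = -429761359/29172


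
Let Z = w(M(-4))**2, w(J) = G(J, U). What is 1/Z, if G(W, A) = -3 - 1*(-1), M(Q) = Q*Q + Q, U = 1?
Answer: 1/4 ≈ 0.25000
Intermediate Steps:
M(Q) = Q + Q**2 (M(Q) = Q**2 + Q = Q + Q**2)
G(W, A) = -2 (G(W, A) = -3 + 1 = -2)
w(J) = -2
Z = 4 (Z = (-2)**2 = 4)
1/Z = 1/4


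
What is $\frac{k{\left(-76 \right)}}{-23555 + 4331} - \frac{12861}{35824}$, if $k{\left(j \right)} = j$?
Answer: $- \frac{30564655}{86085072} \approx -0.35505$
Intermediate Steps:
$\frac{k{\left(-76 \right)}}{-23555 + 4331} - \frac{12861}{35824} = - \frac{76}{-23555 + 4331} - \frac{12861}{35824} = - \frac{76}{-19224} - \frac{12861}{35824} = \left(-76\right) \left(- \frac{1}{19224}\right) - \frac{12861}{35824} = \frac{19}{4806} - \frac{12861}{35824} = - \frac{30564655}{86085072}$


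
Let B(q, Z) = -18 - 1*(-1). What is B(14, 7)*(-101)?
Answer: 1717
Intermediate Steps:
B(q, Z) = -17 (B(q, Z) = -18 + 1 = -17)
B(14, 7)*(-101) = -17*(-101) = 1717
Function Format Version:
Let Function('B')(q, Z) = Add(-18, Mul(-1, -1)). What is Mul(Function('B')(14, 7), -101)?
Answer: 1717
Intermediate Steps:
Function('B')(q, Z) = -17 (Function('B')(q, Z) = Add(-18, 1) = -17)
Mul(Function('B')(14, 7), -101) = Mul(-17, -101) = 1717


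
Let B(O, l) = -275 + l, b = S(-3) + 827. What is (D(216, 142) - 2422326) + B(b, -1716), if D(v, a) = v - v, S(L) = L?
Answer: -2424317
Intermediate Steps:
D(v, a) = 0
b = 824 (b = -3 + 827 = 824)
(D(216, 142) - 2422326) + B(b, -1716) = (0 - 2422326) + (-275 - 1716) = -2422326 - 1991 = -2424317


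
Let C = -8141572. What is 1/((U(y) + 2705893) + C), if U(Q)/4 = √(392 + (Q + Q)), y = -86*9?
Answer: -5435679/29546606209537 - 136*I/29546606209537 ≈ -1.8397e-7 - 4.6029e-12*I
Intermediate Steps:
y = -774
U(Q) = 4*√(392 + 2*Q) (U(Q) = 4*√(392 + (Q + Q)) = 4*√(392 + 2*Q))
1/((U(y) + 2705893) + C) = 1/((4*√(392 + 2*(-774)) + 2705893) - 8141572) = 1/((4*√(392 - 1548) + 2705893) - 8141572) = 1/((4*√(-1156) + 2705893) - 8141572) = 1/((4*(34*I) + 2705893) - 8141572) = 1/((136*I + 2705893) - 8141572) = 1/((2705893 + 136*I) - 8141572) = 1/(-5435679 + 136*I) = (-5435679 - 136*I)/29546606209537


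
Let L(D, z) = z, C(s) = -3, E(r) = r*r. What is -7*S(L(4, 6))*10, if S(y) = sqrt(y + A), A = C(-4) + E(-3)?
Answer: -140*sqrt(3) ≈ -242.49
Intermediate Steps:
E(r) = r**2
A = 6 (A = -3 + (-3)**2 = -3 + 9 = 6)
S(y) = sqrt(6 + y) (S(y) = sqrt(y + 6) = sqrt(6 + y))
-7*S(L(4, 6))*10 = -7*sqrt(6 + 6)*10 = -14*sqrt(3)*10 = -140*sqrt(3)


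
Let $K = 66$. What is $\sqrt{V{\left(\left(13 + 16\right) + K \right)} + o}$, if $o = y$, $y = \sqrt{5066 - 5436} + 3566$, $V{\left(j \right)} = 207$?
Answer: $\sqrt{3773 + i \sqrt{370}} \approx 61.425 + 0.1566 i$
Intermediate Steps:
$y = 3566 + i \sqrt{370}$ ($y = \sqrt{-370} + 3566 = i \sqrt{370} + 3566 = 3566 + i \sqrt{370} \approx 3566.0 + 19.235 i$)
$o = 3566 + i \sqrt{370} \approx 3566.0 + 19.235 i$
$\sqrt{V{\left(\left(13 + 16\right) + K \right)} + o} = \sqrt{207 + \left(3566 + i \sqrt{370}\right)} = \sqrt{3773 + i \sqrt{370}}$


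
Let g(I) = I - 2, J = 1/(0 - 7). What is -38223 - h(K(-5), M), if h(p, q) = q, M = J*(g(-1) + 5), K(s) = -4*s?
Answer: -267559/7 ≈ -38223.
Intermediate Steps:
J = -⅐ (J = 1/(-7) = -⅐ ≈ -0.14286)
g(I) = -2 + I
M = -2/7 (M = -((-2 - 1) + 5)/7 = -(-3 + 5)/7 = -⅐*2 = -2/7 ≈ -0.28571)
-38223 - h(K(-5), M) = -38223 - 1*(-2/7) = -38223 + 2/7 = -267559/7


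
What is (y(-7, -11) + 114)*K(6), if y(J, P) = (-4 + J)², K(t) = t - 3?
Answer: 705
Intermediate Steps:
K(t) = -3 + t
(y(-7, -11) + 114)*K(6) = ((-4 - 7)² + 114)*(-3 + 6) = ((-11)² + 114)*3 = (121 + 114)*3 = 235*3 = 705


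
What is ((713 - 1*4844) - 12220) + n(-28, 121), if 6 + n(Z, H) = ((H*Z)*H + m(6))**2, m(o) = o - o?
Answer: 168057346347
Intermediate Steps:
m(o) = 0
n(Z, H) = -6 + H**4*Z**2 (n(Z, H) = -6 + ((H*Z)*H + 0)**2 = -6 + (Z*H**2 + 0)**2 = -6 + (Z*H**2)**2 = -6 + H**4*Z**2)
((713 - 1*4844) - 12220) + n(-28, 121) = ((713 - 1*4844) - 12220) + (-6 + 121**4*(-28)**2) = ((713 - 4844) - 12220) + (-6 + 214358881*784) = (-4131 - 12220) + (-6 + 168057362704) = -16351 + 168057362698 = 168057346347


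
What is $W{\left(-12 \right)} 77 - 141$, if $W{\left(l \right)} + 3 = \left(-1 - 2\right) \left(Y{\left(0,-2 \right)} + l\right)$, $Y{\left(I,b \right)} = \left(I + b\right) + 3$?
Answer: $2169$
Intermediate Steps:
$Y{\left(I,b \right)} = 3 + I + b$
$W{\left(l \right)} = -6 - 3 l$ ($W{\left(l \right)} = -3 + \left(-1 - 2\right) \left(\left(3 + 0 - 2\right) + l\right) = -3 - 3 \left(1 + l\right) = -3 - \left(3 + 3 l\right) = -6 - 3 l$)
$W{\left(-12 \right)} 77 - 141 = \left(-6 - -36\right) 77 - 141 = \left(-6 + 36\right) 77 - 141 = 30 \cdot 77 - 141 = 2310 - 141 = 2169$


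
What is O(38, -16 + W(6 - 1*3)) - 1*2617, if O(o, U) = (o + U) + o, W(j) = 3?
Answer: -2554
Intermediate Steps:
O(o, U) = U + 2*o (O(o, U) = (U + o) + o = U + 2*o)
O(38, -16 + W(6 - 1*3)) - 1*2617 = ((-16 + 3) + 2*38) - 1*2617 = (-13 + 76) - 2617 = 63 - 2617 = -2554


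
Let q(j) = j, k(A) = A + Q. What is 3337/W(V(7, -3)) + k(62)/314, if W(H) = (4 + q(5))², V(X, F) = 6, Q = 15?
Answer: 1054055/25434 ≈ 41.443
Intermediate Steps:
k(A) = 15 + A (k(A) = A + 15 = 15 + A)
W(H) = 81 (W(H) = (4 + 5)² = 9² = 81)
3337/W(V(7, -3)) + k(62)/314 = 3337/81 + (15 + 62)/314 = 3337*(1/81) + 77*(1/314) = 3337/81 + 77/314 = 1054055/25434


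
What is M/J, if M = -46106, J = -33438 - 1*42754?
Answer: 23053/38096 ≈ 0.60513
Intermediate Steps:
J = -76192 (J = -33438 - 42754 = -76192)
M/J = -46106/(-76192) = -46106*(-1/76192) = 23053/38096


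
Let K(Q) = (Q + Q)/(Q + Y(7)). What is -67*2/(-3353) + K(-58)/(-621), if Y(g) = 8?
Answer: 1885876/52055325 ≈ 0.036228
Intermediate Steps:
K(Q) = 2*Q/(8 + Q) (K(Q) = (Q + Q)/(Q + 8) = (2*Q)/(8 + Q) = 2*Q/(8 + Q))
-67*2/(-3353) + K(-58)/(-621) = -67*2/(-3353) + (2*(-58)/(8 - 58))/(-621) = -134*(-1/3353) + (2*(-58)/(-50))*(-1/621) = 134/3353 + (2*(-58)*(-1/50))*(-1/621) = 134/3353 + (58/25)*(-1/621) = 134/3353 - 58/15525 = 1885876/52055325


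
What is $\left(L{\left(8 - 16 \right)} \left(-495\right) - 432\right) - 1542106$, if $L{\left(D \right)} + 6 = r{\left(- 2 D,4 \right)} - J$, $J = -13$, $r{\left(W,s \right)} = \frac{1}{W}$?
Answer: $- \frac{24736543}{16} \approx -1.546 \cdot 10^{6}$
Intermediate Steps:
$L{\left(D \right)} = 7 - \frac{1}{2 D}$ ($L{\left(D \right)} = -6 + \left(\frac{1}{\left(-2\right) D} - -13\right) = -6 + \left(- \frac{1}{2 D} + 13\right) = -6 + \left(13 - \frac{1}{2 D}\right) = 7 - \frac{1}{2 D}$)
$\left(L{\left(8 - 16 \right)} \left(-495\right) - 432\right) - 1542106 = \left(\left(7 - \frac{1}{2 \left(8 - 16\right)}\right) \left(-495\right) - 432\right) - 1542106 = \left(\left(7 - \frac{1}{2 \left(-8\right)}\right) \left(-495\right) - 432\right) - 1542106 = \left(\left(7 - - \frac{1}{16}\right) \left(-495\right) - 432\right) - 1542106 = \left(\left(7 + \frac{1}{16}\right) \left(-495\right) - 432\right) - 1542106 = \left(\frac{113}{16} \left(-495\right) - 432\right) - 1542106 = \left(- \frac{55935}{16} - 432\right) - 1542106 = - \frac{62847}{16} - 1542106 = - \frac{24736543}{16}$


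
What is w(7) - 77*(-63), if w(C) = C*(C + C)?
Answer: 4949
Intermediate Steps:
w(C) = 2*C**2 (w(C) = C*(2*C) = 2*C**2)
w(7) - 77*(-63) = 2*7**2 - 77*(-63) = 2*49 + 4851 = 98 + 4851 = 4949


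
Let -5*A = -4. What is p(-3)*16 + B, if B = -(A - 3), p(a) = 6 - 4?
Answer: 171/5 ≈ 34.200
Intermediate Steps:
p(a) = 2
A = 4/5 (A = -1/5*(-4) = 4/5 ≈ 0.80000)
B = 11/5 (B = -(4/5 - 3) = -1*(-11/5) = 11/5 ≈ 2.2000)
p(-3)*16 + B = 2*16 + 11/5 = 32 + 11/5 = 171/5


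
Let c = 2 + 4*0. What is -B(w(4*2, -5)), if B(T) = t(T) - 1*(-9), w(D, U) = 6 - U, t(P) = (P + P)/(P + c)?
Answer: -139/13 ≈ -10.692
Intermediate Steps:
c = 2 (c = 2 + 0 = 2)
t(P) = 2*P/(2 + P) (t(P) = (P + P)/(P + 2) = (2*P)/(2 + P) = 2*P/(2 + P))
B(T) = 9 + 2*T/(2 + T) (B(T) = 2*T/(2 + T) - 1*(-9) = 2*T/(2 + T) + 9 = 9 + 2*T/(2 + T))
-B(w(4*2, -5)) = -(18 + 11*(6 - 1*(-5)))/(2 + (6 - 1*(-5))) = -(18 + 11*(6 + 5))/(2 + (6 + 5)) = -(18 + 11*11)/(2 + 11) = -(18 + 121)/13 = -139/13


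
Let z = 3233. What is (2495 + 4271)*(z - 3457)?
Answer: -1515584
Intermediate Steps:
(2495 + 4271)*(z - 3457) = (2495 + 4271)*(3233 - 3457) = 6766*(-224) = -1515584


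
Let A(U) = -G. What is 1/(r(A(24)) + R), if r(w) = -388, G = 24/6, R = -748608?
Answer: -1/748996 ≈ -1.3351e-6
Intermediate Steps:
G = 4 (G = 24*(1/6) = 4)
A(U) = -4 (A(U) = -1*4 = -4)
1/(r(A(24)) + R) = 1/(-388 - 748608) = 1/(-748996) = -1/748996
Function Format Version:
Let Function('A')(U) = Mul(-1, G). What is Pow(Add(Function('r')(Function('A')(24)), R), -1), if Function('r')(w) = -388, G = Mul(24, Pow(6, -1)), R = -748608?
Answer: Rational(-1, 748996) ≈ -1.3351e-6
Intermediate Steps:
G = 4 (G = Mul(24, Rational(1, 6)) = 4)
Function('A')(U) = -4 (Function('A')(U) = Mul(-1, 4) = -4)
Pow(Add(Function('r')(Function('A')(24)), R), -1) = Pow(Add(-388, -748608), -1) = Pow(-748996, -1) = Rational(-1, 748996)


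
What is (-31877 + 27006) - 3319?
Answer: -8190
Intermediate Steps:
(-31877 + 27006) - 3319 = -4871 - 3319 = -8190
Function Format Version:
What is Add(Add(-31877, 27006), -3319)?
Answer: -8190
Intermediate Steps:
Add(Add(-31877, 27006), -3319) = Add(-4871, -3319) = -8190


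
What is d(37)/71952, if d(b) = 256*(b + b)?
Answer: 1184/4497 ≈ 0.26329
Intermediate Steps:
d(b) = 512*b (d(b) = 256*(2*b) = 512*b)
d(37)/71952 = (512*37)/71952 = 18944*(1/71952) = 1184/4497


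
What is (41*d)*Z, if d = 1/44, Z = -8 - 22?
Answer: -615/22 ≈ -27.955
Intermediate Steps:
Z = -30
d = 1/44 ≈ 0.022727
(41*d)*Z = (41*(1/44))*(-30) = (41/44)*(-30) = -615/22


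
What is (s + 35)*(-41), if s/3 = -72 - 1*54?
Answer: 14063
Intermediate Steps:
s = -378 (s = 3*(-72 - 1*54) = 3*(-72 - 54) = 3*(-126) = -378)
(s + 35)*(-41) = (-378 + 35)*(-41) = -343*(-41) = 14063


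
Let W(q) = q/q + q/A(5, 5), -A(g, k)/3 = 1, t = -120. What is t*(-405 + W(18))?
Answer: 49200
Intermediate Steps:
A(g, k) = -3 (A(g, k) = -3*1 = -3)
W(q) = 1 - q/3 (W(q) = q/q + q/(-3) = 1 + q*(-⅓) = 1 - q/3)
t*(-405 + W(18)) = -120*(-405 + (1 - ⅓*18)) = -120*(-405 + (1 - 6)) = -120*(-405 - 5) = -120*(-410) = 49200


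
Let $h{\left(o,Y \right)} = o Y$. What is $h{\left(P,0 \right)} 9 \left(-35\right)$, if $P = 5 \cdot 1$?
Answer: $0$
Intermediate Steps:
$P = 5$
$h{\left(o,Y \right)} = Y o$
$h{\left(P,0 \right)} 9 \left(-35\right) = 0 \cdot 5 \cdot 9 \left(-35\right) = 0 \cdot 9 \left(-35\right) = 0 \left(-35\right) = 0$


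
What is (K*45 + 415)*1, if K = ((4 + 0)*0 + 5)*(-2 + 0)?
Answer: -35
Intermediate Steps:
K = -10 (K = (4*0 + 5)*(-2) = (0 + 5)*(-2) = 5*(-2) = -10)
(K*45 + 415)*1 = (-10*45 + 415)*1 = (-450 + 415)*1 = -35*1 = -35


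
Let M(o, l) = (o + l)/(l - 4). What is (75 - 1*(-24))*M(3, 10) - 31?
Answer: 367/2 ≈ 183.50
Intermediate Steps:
M(o, l) = (l + o)/(-4 + l)
(75 - 1*(-24))*M(3, 10) - 31 = (75 - 1*(-24))*((10 + 3)/(-4 + 10)) - 31 = (75 + 24)*(13/6) - 31 = 99*((⅙)*13) - 31 = 99*(13/6) - 31 = 429/2 - 31 = 367/2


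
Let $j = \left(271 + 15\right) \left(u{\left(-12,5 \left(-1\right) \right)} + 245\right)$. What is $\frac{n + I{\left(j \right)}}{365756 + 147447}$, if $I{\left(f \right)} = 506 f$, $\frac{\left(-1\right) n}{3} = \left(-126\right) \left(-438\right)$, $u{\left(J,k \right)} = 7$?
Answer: $\frac{36302868}{513203} \approx 70.738$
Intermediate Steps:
$j = 72072$ ($j = \left(271 + 15\right) \left(7 + 245\right) = 286 \cdot 252 = 72072$)
$n = -165564$ ($n = - 3 \left(\left(-126\right) \left(-438\right)\right) = \left(-3\right) 55188 = -165564$)
$\frac{n + I{\left(j \right)}}{365756 + 147447} = \frac{-165564 + 506 \cdot 72072}{365756 + 147447} = \frac{-165564 + 36468432}{513203} = 36302868 \cdot \frac{1}{513203} = \frac{36302868}{513203}$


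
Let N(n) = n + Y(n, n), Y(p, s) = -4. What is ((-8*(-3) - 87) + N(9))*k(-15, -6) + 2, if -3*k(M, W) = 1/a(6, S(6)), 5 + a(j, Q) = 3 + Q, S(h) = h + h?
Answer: 59/15 ≈ 3.9333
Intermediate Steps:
S(h) = 2*h
a(j, Q) = -2 + Q (a(j, Q) = -5 + (3 + Q) = -2 + Q)
N(n) = -4 + n (N(n) = n - 4 = -4 + n)
k(M, W) = -1/30 (k(M, W) = -1/(3*(-2 + 2*6)) = -1/(3*(-2 + 12)) = -⅓/10 = -⅓*⅒ = -1/30)
((-8*(-3) - 87) + N(9))*k(-15, -6) + 2 = ((-8*(-3) - 87) + (-4 + 9))*(-1/30) + 2 = ((24 - 87) + 5)*(-1/30) + 2 = (-63 + 5)*(-1/30) + 2 = -58*(-1/30) + 2 = 29/15 + 2 = 59/15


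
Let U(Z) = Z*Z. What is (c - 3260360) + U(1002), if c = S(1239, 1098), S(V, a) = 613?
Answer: -2255743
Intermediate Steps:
c = 613
U(Z) = Z²
(c - 3260360) + U(1002) = (613 - 3260360) + 1002² = -3259747 + 1004004 = -2255743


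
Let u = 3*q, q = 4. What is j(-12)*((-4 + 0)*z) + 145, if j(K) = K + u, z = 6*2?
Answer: 145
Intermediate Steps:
u = 12 (u = 3*4 = 12)
z = 12
j(K) = 12 + K (j(K) = K + 12 = 12 + K)
j(-12)*((-4 + 0)*z) + 145 = (12 - 12)*((-4 + 0)*12) + 145 = 0*(-4*12) + 145 = 0*(-48) + 145 = 0 + 145 = 145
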